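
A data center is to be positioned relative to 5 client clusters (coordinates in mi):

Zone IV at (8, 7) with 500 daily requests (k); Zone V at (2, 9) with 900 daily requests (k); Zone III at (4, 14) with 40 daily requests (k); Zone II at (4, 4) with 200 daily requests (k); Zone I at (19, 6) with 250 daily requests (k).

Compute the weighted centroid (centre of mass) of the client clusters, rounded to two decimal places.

(6.09, 7.65)

The minimiser of Σwᵢ‖p−pᵢ‖² is the weighted centroid p* = (Σwᵢpᵢ)/(Σwᵢ).
Σwᵢ = 1890.
Σwᵢxᵢ = 500·8 + 900·2 + 40·4 + 200·4 + 250·19 = 11510.
Σwᵢyᵢ = 500·7 + 900·9 + 40·14 + 200·4 + 250·6 = 14460.
x* = 11510/1890 = 6.09, y* = 14460/1890 = 7.65.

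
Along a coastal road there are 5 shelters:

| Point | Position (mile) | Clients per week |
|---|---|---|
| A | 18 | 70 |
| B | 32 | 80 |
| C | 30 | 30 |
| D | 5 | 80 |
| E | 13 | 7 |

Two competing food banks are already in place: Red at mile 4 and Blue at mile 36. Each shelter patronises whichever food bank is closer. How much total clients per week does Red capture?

157

The indifferent point is the midpoint (4+36)/2 = 20; shelters left of it (closer to Red at 4) go to Red, those right go to Blue.
  D at 5 (w=80) → Red
  E at 13 (w=7) → Red
  A at 18 (w=70) → Red
  C at 30 (w=30) → Blue
  B at 32 (w=80) → Blue
Red captures 157; Blue captures 110.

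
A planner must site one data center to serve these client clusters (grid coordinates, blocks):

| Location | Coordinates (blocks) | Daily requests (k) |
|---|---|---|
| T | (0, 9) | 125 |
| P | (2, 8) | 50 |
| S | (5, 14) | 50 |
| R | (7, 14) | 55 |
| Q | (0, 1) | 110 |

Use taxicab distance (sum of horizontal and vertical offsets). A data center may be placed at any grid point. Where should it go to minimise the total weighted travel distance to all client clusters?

Manhattan distance separates: Σwᵢ(|x−xᵢ|+|y−yᵢ|) = Σwᵢ|x−xᵢ| + Σwᵢ|y−yᵢ|, so x and y are optimised independently as 1-D weighted medians.
Total weight W = 390; half = 195.
x-coordinate, sorted with cumulative weight:
  x=0 (T, w=125) cum 125
  x=0 (Q, w=110) cum 235  ← median
  x=2 (P, w=50) cum 285
  x=5 (S, w=50) cum 335
  x=7 (R, w=55) cum 390
⇒ x* = 0
y-coordinate, sorted with cumulative weight:
  y=1 (Q, w=110) cum 110
  y=8 (P, w=50) cum 160
  y=9 (T, w=125) cum 285  ← median
  y=14 (S, w=50) cum 335
  y=14 (R, w=55) cum 390
⇒ y* = 9

(0, 9)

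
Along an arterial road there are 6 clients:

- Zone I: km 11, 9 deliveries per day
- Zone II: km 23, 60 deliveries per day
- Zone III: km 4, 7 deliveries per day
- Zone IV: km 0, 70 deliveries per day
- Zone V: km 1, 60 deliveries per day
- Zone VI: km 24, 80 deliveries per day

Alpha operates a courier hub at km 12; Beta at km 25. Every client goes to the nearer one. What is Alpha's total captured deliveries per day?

The indifferent point is the midpoint (12+25)/2 = 18.5; clients left of it (closer to Alpha at 12) go to Alpha, those right go to Beta.
  Zone IV at 0 (w=70) → Alpha
  Zone V at 1 (w=60) → Alpha
  Zone III at 4 (w=7) → Alpha
  Zone I at 11 (w=9) → Alpha
  Zone II at 23 (w=60) → Beta
  Zone VI at 24 (w=80) → Beta
Alpha captures 146; Beta captures 140.

146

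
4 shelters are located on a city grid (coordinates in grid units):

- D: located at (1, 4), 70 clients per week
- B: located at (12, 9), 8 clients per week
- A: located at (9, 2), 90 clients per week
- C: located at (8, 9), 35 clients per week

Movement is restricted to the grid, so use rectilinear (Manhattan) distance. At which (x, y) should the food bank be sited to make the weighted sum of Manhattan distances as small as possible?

(8, 4)

Manhattan distance separates: Σwᵢ(|x−xᵢ|+|y−yᵢ|) = Σwᵢ|x−xᵢ| + Σwᵢ|y−yᵢ|, so x and y are optimised independently as 1-D weighted medians.
Total weight W = 203; half = 101.5.
x-coordinate, sorted with cumulative weight:
  x=1 (D, w=70) cum 70
  x=8 (C, w=35) cum 105  ← median
  x=9 (A, w=90) cum 195
  x=12 (B, w=8) cum 203
⇒ x* = 8
y-coordinate, sorted with cumulative weight:
  y=2 (A, w=90) cum 90
  y=4 (D, w=70) cum 160  ← median
  y=9 (B, w=8) cum 168
  y=9 (C, w=35) cum 203
⇒ y* = 4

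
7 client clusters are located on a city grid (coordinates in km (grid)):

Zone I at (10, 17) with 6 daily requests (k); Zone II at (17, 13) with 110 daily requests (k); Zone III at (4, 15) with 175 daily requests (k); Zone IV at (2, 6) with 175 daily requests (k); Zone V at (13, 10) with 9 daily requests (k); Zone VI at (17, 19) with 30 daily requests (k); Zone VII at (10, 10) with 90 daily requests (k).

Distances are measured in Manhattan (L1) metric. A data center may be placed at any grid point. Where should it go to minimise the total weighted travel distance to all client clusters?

(4, 13)

Manhattan distance separates: Σwᵢ(|x−xᵢ|+|y−yᵢ|) = Σwᵢ|x−xᵢ| + Σwᵢ|y−yᵢ|, so x and y are optimised independently as 1-D weighted medians.
Total weight W = 595; half = 297.5.
x-coordinate, sorted with cumulative weight:
  x=2 (Zone IV, w=175) cum 175
  x=4 (Zone III, w=175) cum 350  ← median
  x=10 (Zone I, w=6) cum 356
  x=10 (Zone VII, w=90) cum 446
  x=13 (Zone V, w=9) cum 455
  x=17 (Zone II, w=110) cum 565
  x=17 (Zone VI, w=30) cum 595
⇒ x* = 4
y-coordinate, sorted with cumulative weight:
  y=6 (Zone IV, w=175) cum 175
  y=10 (Zone V, w=9) cum 184
  y=10 (Zone VII, w=90) cum 274
  y=13 (Zone II, w=110) cum 384  ← median
  y=15 (Zone III, w=175) cum 559
  y=17 (Zone I, w=6) cum 565
  y=19 (Zone VI, w=30) cum 595
⇒ y* = 13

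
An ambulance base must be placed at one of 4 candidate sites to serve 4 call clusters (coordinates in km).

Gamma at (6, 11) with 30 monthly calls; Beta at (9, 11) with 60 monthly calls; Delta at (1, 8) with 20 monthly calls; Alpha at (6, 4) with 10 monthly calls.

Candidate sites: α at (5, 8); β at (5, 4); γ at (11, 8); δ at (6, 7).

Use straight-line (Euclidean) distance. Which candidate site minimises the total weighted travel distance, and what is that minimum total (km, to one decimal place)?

α, total 516.1 km

Total weighted distance at each candidate:
  α (5, 8): total = 516.1
  β (5, 4): total = 819.0
  γ (11, 8): total = 655.3
  δ (6, 7): total = 552.0
Minimum is at α with total 516.1 km.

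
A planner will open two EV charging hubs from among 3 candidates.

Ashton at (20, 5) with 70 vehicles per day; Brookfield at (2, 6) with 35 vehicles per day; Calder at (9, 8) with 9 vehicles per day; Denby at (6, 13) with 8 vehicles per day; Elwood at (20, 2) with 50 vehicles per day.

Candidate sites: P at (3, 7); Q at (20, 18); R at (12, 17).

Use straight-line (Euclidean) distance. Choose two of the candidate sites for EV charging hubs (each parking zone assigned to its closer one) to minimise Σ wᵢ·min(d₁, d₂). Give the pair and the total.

Evaluate every pair (each demand assigned to the nearer of the two):
  {P, Q}: total = 1867.9
  {P, R}: total = 2017.5
  {Q, R}: total = 2373.4
Best pair: {P, Q} with total 1867.9.

{P, Q}, total 1867.9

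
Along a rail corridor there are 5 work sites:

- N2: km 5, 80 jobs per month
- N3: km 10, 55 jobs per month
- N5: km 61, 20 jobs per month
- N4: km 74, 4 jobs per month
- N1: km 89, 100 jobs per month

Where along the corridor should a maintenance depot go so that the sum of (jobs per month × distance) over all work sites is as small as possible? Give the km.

For a sum of weighted absolute distances on a line, the optimum is the weighted median (not the mean). Total weight W = 259; half-weight = 129.5.
Sort by position and accumulate weight:
  km 5 (N2, w=80) → cum 80
  km 10 (N3, w=55) → cum 135  ≥ 129.5 → median here
  km 61 (N5, w=20) → cum 155
  km 74 (N4, w=4) → cum 159
  km 89 (N1, w=100) → cum 259
Optimal location: km 10.

x = 10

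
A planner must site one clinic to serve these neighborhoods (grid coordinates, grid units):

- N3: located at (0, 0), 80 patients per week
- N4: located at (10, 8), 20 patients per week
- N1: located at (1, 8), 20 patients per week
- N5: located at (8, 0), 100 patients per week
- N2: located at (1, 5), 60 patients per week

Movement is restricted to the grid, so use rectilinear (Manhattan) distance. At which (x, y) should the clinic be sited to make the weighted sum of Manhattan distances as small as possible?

(1, 0)

Manhattan distance separates: Σwᵢ(|x−xᵢ|+|y−yᵢ|) = Σwᵢ|x−xᵢ| + Σwᵢ|y−yᵢ|, so x and y are optimised independently as 1-D weighted medians.
Total weight W = 280; half = 140.
x-coordinate, sorted with cumulative weight:
  x=0 (N3, w=80) cum 80
  x=1 (N1, w=20) cum 100
  x=1 (N2, w=60) cum 160  ← median
  x=8 (N5, w=100) cum 260
  x=10 (N4, w=20) cum 280
⇒ x* = 1
y-coordinate, sorted with cumulative weight:
  y=0 (N3, w=80) cum 80
  y=0 (N5, w=100) cum 180  ← median
  y=5 (N2, w=60) cum 240
  y=8 (N4, w=20) cum 260
  y=8 (N1, w=20) cum 280
⇒ y* = 0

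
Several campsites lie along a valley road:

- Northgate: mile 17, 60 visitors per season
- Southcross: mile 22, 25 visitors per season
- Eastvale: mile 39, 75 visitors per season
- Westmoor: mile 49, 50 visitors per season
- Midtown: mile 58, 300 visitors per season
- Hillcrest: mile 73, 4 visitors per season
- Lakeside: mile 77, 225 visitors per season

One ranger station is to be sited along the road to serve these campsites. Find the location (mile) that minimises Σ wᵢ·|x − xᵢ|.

For a sum of weighted absolute distances on a line, the optimum is the weighted median (not the mean). Total weight W = 739; half-weight = 369.5.
Sort by position and accumulate weight:
  mile 17 (Northgate, w=60) → cum 60
  mile 22 (Southcross, w=25) → cum 85
  mile 39 (Eastvale, w=75) → cum 160
  mile 49 (Westmoor, w=50) → cum 210
  mile 58 (Midtown, w=300) → cum 510  ≥ 369.5 → median here
  mile 73 (Hillcrest, w=4) → cum 514
  mile 77 (Lakeside, w=225) → cum 739
Optimal location: mile 58.

x = 58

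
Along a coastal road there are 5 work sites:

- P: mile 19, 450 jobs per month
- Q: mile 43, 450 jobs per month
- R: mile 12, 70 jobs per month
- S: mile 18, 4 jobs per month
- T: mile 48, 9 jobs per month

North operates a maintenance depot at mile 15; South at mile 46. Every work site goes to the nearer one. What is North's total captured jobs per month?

524

The indifferent point is the midpoint (15+46)/2 = 30.5; work sites left of it (closer to North at 15) go to North, those right go to South.
  R at 12 (w=70) → North
  S at 18 (w=4) → North
  P at 19 (w=450) → North
  Q at 43 (w=450) → South
  T at 48 (w=9) → South
North captures 524; South captures 459.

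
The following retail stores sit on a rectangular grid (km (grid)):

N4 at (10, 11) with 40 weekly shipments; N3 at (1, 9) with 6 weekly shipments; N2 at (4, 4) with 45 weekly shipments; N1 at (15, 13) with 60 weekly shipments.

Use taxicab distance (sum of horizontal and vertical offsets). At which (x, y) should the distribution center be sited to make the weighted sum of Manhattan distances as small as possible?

(10, 11)

Manhattan distance separates: Σwᵢ(|x−xᵢ|+|y−yᵢ|) = Σwᵢ|x−xᵢ| + Σwᵢ|y−yᵢ|, so x and y are optimised independently as 1-D weighted medians.
Total weight W = 151; half = 75.5.
x-coordinate, sorted with cumulative weight:
  x=1 (N3, w=6) cum 6
  x=4 (N2, w=45) cum 51
  x=10 (N4, w=40) cum 91  ← median
  x=15 (N1, w=60) cum 151
⇒ x* = 10
y-coordinate, sorted with cumulative weight:
  y=4 (N2, w=45) cum 45
  y=9 (N3, w=6) cum 51
  y=11 (N4, w=40) cum 91  ← median
  y=13 (N1, w=60) cum 151
⇒ y* = 11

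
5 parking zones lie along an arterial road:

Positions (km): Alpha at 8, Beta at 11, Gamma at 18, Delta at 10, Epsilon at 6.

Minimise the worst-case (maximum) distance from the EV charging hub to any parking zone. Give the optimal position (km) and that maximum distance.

location 12, max distance 6

The 1-center on a line is the midpoint of the two extreme points: leftmost at 6, rightmost at 18.
Optimal location = (6 + 18)/2 = 12; maximum distance = (18 − 6)/2 = 6.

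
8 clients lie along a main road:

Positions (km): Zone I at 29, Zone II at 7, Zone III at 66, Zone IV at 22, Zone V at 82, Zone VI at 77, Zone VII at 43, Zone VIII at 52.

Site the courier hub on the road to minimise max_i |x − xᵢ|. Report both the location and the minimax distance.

The 1-center on a line is the midpoint of the two extreme points: leftmost at 7, rightmost at 82.
Optimal location = (7 + 82)/2 = 44.5; maximum distance = (82 − 7)/2 = 37.5.

location 44.5, max distance 37.5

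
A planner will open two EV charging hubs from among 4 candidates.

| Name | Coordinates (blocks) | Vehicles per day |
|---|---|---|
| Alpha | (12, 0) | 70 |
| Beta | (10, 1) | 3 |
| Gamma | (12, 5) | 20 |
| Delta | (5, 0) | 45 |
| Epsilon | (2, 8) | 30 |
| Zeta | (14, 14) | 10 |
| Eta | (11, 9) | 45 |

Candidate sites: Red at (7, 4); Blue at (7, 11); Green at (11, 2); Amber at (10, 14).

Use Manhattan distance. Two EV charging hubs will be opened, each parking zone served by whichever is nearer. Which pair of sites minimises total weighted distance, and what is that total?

Evaluate every pair (each demand assigned to the nearer of the two):
  {Blue, Green}: total = 1266
  {Red, Green}: total = 1301
  {Green, Amber}: total = 1386
  {Red, Amber}: total = 1618
  {Red, Blue}: total = 1648
  {Blue, Amber}: total = 2514
Best pair: {Blue, Green} with total 1266.

{Blue, Green}, total 1266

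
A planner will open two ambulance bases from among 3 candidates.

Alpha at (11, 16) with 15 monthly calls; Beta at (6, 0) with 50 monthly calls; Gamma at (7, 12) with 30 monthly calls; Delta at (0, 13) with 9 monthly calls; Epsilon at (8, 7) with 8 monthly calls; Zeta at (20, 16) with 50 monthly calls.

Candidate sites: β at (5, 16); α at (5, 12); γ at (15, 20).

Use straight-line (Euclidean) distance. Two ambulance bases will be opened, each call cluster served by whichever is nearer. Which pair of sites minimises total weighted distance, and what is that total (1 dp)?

{α, γ}, total 1159.6

Evaluate every pair (each demand assigned to the nearer of the two):
  {α, γ}: total = 1159.6
  {β, γ}: total = 1469.1
  {β, α}: total = 1594.6
Best pair: {α, γ} with total 1159.6.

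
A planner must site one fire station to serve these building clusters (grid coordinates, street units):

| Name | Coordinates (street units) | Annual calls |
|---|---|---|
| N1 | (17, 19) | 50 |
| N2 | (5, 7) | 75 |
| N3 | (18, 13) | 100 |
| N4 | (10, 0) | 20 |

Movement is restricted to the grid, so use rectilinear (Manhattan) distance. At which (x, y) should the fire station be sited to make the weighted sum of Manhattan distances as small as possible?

(17, 13)

Manhattan distance separates: Σwᵢ(|x−xᵢ|+|y−yᵢ|) = Σwᵢ|x−xᵢ| + Σwᵢ|y−yᵢ|, so x and y are optimised independently as 1-D weighted medians.
Total weight W = 245; half = 122.5.
x-coordinate, sorted with cumulative weight:
  x=5 (N2, w=75) cum 75
  x=10 (N4, w=20) cum 95
  x=17 (N1, w=50) cum 145  ← median
  x=18 (N3, w=100) cum 245
⇒ x* = 17
y-coordinate, sorted with cumulative weight:
  y=0 (N4, w=20) cum 20
  y=7 (N2, w=75) cum 95
  y=13 (N3, w=100) cum 195  ← median
  y=19 (N1, w=50) cum 245
⇒ y* = 13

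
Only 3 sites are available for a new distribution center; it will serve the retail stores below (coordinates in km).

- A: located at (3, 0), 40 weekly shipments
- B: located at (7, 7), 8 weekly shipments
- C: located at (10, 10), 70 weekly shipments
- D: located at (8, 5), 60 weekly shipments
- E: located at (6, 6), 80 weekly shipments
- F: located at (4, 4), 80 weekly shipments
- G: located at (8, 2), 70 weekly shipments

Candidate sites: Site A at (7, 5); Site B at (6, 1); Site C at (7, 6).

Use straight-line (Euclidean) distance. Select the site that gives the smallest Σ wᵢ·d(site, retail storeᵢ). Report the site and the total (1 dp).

Total weighted distance at each candidate:
  Site A (7, 5): total = 1327.8
  Site B (6, 1): total = 1977.9
  Site C (7, 6): total = 1388.4
Minimum is at Site A with total 1327.8 km.

Site A, total 1327.8 km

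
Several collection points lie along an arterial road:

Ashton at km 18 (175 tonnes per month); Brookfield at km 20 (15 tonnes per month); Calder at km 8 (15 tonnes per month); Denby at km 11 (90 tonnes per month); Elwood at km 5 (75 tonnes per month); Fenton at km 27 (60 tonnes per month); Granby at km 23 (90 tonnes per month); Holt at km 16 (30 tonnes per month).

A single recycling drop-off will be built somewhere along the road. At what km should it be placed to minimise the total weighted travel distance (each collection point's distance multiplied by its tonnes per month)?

For a sum of weighted absolute distances on a line, the optimum is the weighted median (not the mean). Total weight W = 550; half-weight = 275.
Sort by position and accumulate weight:
  km 5 (Elwood, w=75) → cum 75
  km 8 (Calder, w=15) → cum 90
  km 11 (Denby, w=90) → cum 180
  km 16 (Holt, w=30) → cum 210
  km 18 (Ashton, w=175) → cum 385  ≥ 275 → median here
  km 20 (Brookfield, w=15) → cum 400
  km 23 (Granby, w=90) → cum 490
  km 27 (Fenton, w=60) → cum 550
Optimal location: km 18.

x = 18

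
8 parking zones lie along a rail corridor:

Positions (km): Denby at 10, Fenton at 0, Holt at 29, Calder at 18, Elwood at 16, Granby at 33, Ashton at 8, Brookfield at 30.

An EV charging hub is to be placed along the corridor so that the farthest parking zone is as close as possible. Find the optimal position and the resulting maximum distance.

location 16.5, max distance 16.5

The 1-center on a line is the midpoint of the two extreme points: leftmost at 0, rightmost at 33.
Optimal location = (0 + 33)/2 = 16.5; maximum distance = (33 − 0)/2 = 16.5.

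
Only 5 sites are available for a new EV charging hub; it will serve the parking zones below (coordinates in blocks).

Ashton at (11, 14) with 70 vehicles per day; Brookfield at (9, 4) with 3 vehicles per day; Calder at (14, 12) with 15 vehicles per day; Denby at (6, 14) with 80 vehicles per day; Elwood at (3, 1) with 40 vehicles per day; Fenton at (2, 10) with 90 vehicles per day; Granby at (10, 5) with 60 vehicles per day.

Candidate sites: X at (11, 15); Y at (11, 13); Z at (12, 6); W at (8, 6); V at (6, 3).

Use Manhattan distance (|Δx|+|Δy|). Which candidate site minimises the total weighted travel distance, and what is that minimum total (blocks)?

Total weighted distance at each candidate:
  X (11, 15): total = 3479
  Y (11, 13): total = 3063
  Z (12, 6): total = 3885
  W (8, 6): total = 3239
  V (6, 3): total = 3817
Minimum is at Y with total 3063 blocks.

Y, total 3063 blocks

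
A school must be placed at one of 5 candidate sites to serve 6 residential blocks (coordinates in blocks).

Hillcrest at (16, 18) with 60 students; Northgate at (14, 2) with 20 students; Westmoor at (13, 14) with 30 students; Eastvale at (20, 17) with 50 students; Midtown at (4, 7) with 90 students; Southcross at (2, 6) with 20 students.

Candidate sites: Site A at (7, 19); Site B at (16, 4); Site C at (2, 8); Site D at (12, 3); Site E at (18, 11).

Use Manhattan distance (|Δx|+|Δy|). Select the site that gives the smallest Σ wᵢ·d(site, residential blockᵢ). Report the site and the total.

Total weighted distance at each candidate:
  Site A (7, 19): total = 3870
  Site B (16, 4): total = 3830
  Site C (2, 8): total = 3970
  Site D (12, 3): total = 4000
  Site E (18, 11): total = 3480
Minimum is at Site E with total 3480 blocks.

Site E, total 3480 blocks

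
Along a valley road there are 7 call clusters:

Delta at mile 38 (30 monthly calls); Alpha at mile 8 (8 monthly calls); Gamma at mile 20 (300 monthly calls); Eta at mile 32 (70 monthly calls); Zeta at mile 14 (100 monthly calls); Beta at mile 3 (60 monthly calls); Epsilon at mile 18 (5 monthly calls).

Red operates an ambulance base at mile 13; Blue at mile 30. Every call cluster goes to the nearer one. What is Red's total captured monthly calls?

The indifferent point is the midpoint (13+30)/2 = 21.5; call clusters left of it (closer to Red at 13) go to Red, those right go to Blue.
  Beta at 3 (w=60) → Red
  Alpha at 8 (w=8) → Red
  Zeta at 14 (w=100) → Red
  Epsilon at 18 (w=5) → Red
  Gamma at 20 (w=300) → Red
  Eta at 32 (w=70) → Blue
  Delta at 38 (w=30) → Blue
Red captures 473; Blue captures 100.

473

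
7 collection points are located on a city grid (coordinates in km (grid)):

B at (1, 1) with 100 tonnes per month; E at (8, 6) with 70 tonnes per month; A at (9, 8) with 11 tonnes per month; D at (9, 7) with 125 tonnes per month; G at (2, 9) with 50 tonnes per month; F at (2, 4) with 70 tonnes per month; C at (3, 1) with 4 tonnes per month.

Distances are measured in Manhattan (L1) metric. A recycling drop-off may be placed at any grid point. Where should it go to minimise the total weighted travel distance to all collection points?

Manhattan distance separates: Σwᵢ(|x−xᵢ|+|y−yᵢ|) = Σwᵢ|x−xᵢ| + Σwᵢ|y−yᵢ|, so x and y are optimised independently as 1-D weighted medians.
Total weight W = 430; half = 215.
x-coordinate, sorted with cumulative weight:
  x=1 (B, w=100) cum 100
  x=2 (G, w=50) cum 150
  x=2 (F, w=70) cum 220  ← median
  x=3 (C, w=4) cum 224
  x=8 (E, w=70) cum 294
  x=9 (A, w=11) cum 305
  x=9 (D, w=125) cum 430
⇒ x* = 2
y-coordinate, sorted with cumulative weight:
  y=1 (B, w=100) cum 100
  y=1 (C, w=4) cum 104
  y=4 (F, w=70) cum 174
  y=6 (E, w=70) cum 244  ← median
  y=7 (D, w=125) cum 369
  y=8 (A, w=11) cum 380
  y=9 (G, w=50) cum 430
⇒ y* = 6

(2, 6)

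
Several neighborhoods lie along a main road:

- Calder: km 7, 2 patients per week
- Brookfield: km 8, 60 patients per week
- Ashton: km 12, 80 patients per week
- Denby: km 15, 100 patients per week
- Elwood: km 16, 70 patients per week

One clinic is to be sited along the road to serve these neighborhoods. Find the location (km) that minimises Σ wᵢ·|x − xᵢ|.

For a sum of weighted absolute distances on a line, the optimum is the weighted median (not the mean). Total weight W = 312; half-weight = 156.
Sort by position and accumulate weight:
  km 7 (Calder, w=2) → cum 2
  km 8 (Brookfield, w=60) → cum 62
  km 12 (Ashton, w=80) → cum 142
  km 15 (Denby, w=100) → cum 242  ≥ 156 → median here
  km 16 (Elwood, w=70) → cum 312
Optimal location: km 15.

x = 15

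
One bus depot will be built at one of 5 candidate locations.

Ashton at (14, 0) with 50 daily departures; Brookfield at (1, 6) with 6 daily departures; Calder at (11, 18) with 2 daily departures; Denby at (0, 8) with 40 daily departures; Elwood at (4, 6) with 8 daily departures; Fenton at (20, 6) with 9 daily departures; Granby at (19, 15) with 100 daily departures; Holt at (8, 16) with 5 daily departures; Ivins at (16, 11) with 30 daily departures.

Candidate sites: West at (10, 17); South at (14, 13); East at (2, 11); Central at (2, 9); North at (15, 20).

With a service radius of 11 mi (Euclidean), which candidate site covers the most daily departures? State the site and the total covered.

South, covering 146

Coverage radius r = 11 mi; a point is covered iff (Δx)²+(Δy)² ≤ 11² = 121.
  West (10, 17): covers {Calder, Granby, Holt, Ivins} → 137
  South (14, 13): covers {Calder, Fenton, Granby, Holt, Ivins} → 146
  East (2, 11): covers {Brookfield, Denby, Elwood, Holt} → 59
  Central (2, 9): covers {Brookfield, Denby, Elwood, Holt} → 59
  North (15, 20): covers {Calder, Granby, Holt, Ivins} → 137
Maximum coverage at South: 146 daily departures.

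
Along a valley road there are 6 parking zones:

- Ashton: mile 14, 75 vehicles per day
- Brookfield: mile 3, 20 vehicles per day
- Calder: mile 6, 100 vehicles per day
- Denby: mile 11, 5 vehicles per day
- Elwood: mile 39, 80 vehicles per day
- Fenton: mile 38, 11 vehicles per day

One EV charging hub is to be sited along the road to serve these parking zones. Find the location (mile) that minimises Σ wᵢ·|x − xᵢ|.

x = 14

For a sum of weighted absolute distances on a line, the optimum is the weighted median (not the mean). Total weight W = 291; half-weight = 145.5.
Sort by position and accumulate weight:
  mile 3 (Brookfield, w=20) → cum 20
  mile 6 (Calder, w=100) → cum 120
  mile 11 (Denby, w=5) → cum 125
  mile 14 (Ashton, w=75) → cum 200  ≥ 145.5 → median here
  mile 38 (Fenton, w=11) → cum 211
  mile 39 (Elwood, w=80) → cum 291
Optimal location: mile 14.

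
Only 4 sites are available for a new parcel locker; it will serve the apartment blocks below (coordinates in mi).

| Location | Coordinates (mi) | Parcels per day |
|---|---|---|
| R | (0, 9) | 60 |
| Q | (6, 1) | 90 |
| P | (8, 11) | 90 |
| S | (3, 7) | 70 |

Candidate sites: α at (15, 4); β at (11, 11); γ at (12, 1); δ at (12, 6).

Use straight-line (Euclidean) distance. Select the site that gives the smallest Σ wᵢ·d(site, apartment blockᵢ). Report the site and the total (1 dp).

β, total 2573.2 mi

Total weighted distance at each candidate:
  α (15, 4): total = 3559.3
  β (11, 11): total = 2573.2
  γ (12, 1): total = 3131.8
  δ (12, 6): total = 2655.2
Minimum is at β with total 2573.2 mi.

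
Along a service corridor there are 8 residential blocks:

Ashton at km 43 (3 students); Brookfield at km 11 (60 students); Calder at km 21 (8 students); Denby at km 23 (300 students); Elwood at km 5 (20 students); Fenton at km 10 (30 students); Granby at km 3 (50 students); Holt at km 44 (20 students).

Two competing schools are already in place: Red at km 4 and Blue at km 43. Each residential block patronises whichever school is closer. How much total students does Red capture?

The indifferent point is the midpoint (4+43)/2 = 23.5; residential blocks left of it (closer to Red at 4) go to Red, those right go to Blue.
  Granby at 3 (w=50) → Red
  Elwood at 5 (w=20) → Red
  Fenton at 10 (w=30) → Red
  Brookfield at 11 (w=60) → Red
  Calder at 21 (w=8) → Red
  Denby at 23 (w=300) → Red
  Ashton at 43 (w=3) → Blue
  Holt at 44 (w=20) → Blue
Red captures 468; Blue captures 23.

468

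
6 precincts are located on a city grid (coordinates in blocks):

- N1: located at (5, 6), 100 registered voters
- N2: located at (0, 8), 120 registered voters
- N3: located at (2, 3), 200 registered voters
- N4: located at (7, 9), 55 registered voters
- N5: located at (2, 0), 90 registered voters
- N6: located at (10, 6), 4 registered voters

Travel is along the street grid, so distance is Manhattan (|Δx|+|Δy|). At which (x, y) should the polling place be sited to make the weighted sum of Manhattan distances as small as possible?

Manhattan distance separates: Σwᵢ(|x−xᵢ|+|y−yᵢ|) = Σwᵢ|x−xᵢ| + Σwᵢ|y−yᵢ|, so x and y are optimised independently as 1-D weighted medians.
Total weight W = 569; half = 284.5.
x-coordinate, sorted with cumulative weight:
  x=0 (N2, w=120) cum 120
  x=2 (N3, w=200) cum 320  ← median
  x=2 (N5, w=90) cum 410
  x=5 (N1, w=100) cum 510
  x=7 (N4, w=55) cum 565
  x=10 (N6, w=4) cum 569
⇒ x* = 2
y-coordinate, sorted with cumulative weight:
  y=0 (N5, w=90) cum 90
  y=3 (N3, w=200) cum 290  ← median
  y=6 (N1, w=100) cum 390
  y=6 (N6, w=4) cum 394
  y=8 (N2, w=120) cum 514
  y=9 (N4, w=55) cum 569
⇒ y* = 3

(2, 3)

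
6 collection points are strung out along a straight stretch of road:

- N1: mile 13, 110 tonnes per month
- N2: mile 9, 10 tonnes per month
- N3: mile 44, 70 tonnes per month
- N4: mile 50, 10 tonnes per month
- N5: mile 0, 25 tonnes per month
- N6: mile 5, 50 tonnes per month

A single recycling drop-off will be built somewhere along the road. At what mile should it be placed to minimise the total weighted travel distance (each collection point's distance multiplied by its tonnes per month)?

x = 13

For a sum of weighted absolute distances on a line, the optimum is the weighted median (not the mean). Total weight W = 275; half-weight = 137.5.
Sort by position and accumulate weight:
  mile 0 (N5, w=25) → cum 25
  mile 5 (N6, w=50) → cum 75
  mile 9 (N2, w=10) → cum 85
  mile 13 (N1, w=110) → cum 195  ≥ 137.5 → median here
  mile 44 (N3, w=70) → cum 265
  mile 50 (N4, w=10) → cum 275
Optimal location: mile 13.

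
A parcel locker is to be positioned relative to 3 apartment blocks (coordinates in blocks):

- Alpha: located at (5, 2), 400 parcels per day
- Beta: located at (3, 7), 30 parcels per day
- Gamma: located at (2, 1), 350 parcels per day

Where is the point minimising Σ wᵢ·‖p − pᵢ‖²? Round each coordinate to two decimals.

The minimiser of Σwᵢ‖p−pᵢ‖² is the weighted centroid p* = (Σwᵢpᵢ)/(Σwᵢ).
Σwᵢ = 780.
Σwᵢxᵢ = 400·5 + 30·3 + 350·2 = 2790.
Σwᵢyᵢ = 400·2 + 30·7 + 350·1 = 1360.
x* = 2790/780 = 3.58, y* = 1360/780 = 1.74.

(3.58, 1.74)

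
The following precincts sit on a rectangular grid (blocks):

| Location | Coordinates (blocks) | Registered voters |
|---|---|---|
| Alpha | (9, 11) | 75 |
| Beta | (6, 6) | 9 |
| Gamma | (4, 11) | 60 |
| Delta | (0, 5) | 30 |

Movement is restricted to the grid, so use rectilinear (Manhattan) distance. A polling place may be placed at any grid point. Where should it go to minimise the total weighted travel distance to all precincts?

(4, 11)

Manhattan distance separates: Σwᵢ(|x−xᵢ|+|y−yᵢ|) = Σwᵢ|x−xᵢ| + Σwᵢ|y−yᵢ|, so x and y are optimised independently as 1-D weighted medians.
Total weight W = 174; half = 87.
x-coordinate, sorted with cumulative weight:
  x=0 (Delta, w=30) cum 30
  x=4 (Gamma, w=60) cum 90  ← median
  x=6 (Beta, w=9) cum 99
  x=9 (Alpha, w=75) cum 174
⇒ x* = 4
y-coordinate, sorted with cumulative weight:
  y=5 (Delta, w=30) cum 30
  y=6 (Beta, w=9) cum 39
  y=11 (Alpha, w=75) cum 114  ← median
  y=11 (Gamma, w=60) cum 174
⇒ y* = 11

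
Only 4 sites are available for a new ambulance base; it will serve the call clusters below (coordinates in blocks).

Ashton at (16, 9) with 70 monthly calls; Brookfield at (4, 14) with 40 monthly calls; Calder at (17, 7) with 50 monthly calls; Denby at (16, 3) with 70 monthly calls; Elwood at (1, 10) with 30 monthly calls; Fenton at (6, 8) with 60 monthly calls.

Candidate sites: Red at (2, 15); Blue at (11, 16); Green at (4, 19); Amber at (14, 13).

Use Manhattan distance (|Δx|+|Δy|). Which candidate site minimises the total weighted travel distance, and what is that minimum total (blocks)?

Amber, total 3410 blocks

Total weighted distance at each candidate:
  Red (2, 15): total = 5330
  Blue (11, 16): total = 4470
  Green (4, 19): total = 6090
  Amber (14, 13): total = 3410
Minimum is at Amber with total 3410 blocks.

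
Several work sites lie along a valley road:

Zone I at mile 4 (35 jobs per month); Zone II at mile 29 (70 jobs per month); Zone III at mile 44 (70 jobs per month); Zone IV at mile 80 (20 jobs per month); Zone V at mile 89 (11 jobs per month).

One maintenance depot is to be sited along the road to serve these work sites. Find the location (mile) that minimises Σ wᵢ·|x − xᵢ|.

x = 29

For a sum of weighted absolute distances on a line, the optimum is the weighted median (not the mean). Total weight W = 206; half-weight = 103.
Sort by position and accumulate weight:
  mile 4 (Zone I, w=35) → cum 35
  mile 29 (Zone II, w=70) → cum 105  ≥ 103 → median here
  mile 44 (Zone III, w=70) → cum 175
  mile 80 (Zone IV, w=20) → cum 195
  mile 89 (Zone V, w=11) → cum 206
Optimal location: mile 29.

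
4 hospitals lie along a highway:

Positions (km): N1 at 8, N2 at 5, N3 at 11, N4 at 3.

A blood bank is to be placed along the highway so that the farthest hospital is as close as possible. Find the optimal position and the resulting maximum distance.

The 1-center on a line is the midpoint of the two extreme points: leftmost at 3, rightmost at 11.
Optimal location = (3 + 11)/2 = 7; maximum distance = (11 − 3)/2 = 4.

location 7, max distance 4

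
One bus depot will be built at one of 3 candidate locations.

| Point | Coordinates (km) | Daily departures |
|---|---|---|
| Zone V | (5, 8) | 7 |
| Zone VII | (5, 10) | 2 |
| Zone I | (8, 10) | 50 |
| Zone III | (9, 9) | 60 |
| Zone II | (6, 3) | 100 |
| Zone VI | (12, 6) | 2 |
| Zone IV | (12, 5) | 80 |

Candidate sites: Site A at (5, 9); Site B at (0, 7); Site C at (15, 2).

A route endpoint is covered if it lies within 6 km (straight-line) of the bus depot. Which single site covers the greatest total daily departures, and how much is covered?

Coverage radius r = 6 km; a point is covered iff (Δx)²+(Δy)² ≤ 6² = 36.
  Site A (5, 9): covers {Zone V, Zone VII, Zone I, Zone III} → 119
  Site B (0, 7): covers {Zone V, Zone VII} → 9
  Site C (15, 2): covers {Zone VI, Zone IV} → 82
Maximum coverage at Site A: 119 daily departures.

Site A, covering 119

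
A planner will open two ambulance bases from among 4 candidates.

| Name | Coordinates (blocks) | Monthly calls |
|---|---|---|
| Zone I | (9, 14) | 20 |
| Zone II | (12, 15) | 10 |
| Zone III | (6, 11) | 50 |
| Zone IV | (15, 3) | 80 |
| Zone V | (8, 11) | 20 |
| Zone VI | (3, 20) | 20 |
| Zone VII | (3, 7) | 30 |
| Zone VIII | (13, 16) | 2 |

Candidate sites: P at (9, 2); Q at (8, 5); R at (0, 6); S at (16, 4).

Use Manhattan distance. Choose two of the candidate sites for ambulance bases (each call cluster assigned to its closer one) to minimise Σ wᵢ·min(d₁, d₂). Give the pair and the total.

Evaluate every pair (each demand assigned to the nearer of the two):
  {Q, S}: total = 1660
  {R, S}: total = 1950
  {P, Q}: total = 2062
  {Q, R}: total = 2072
  {P, S}: total = 2190
  {P, R}: total = 2206
Best pair: {Q, S} with total 1660.

{Q, S}, total 1660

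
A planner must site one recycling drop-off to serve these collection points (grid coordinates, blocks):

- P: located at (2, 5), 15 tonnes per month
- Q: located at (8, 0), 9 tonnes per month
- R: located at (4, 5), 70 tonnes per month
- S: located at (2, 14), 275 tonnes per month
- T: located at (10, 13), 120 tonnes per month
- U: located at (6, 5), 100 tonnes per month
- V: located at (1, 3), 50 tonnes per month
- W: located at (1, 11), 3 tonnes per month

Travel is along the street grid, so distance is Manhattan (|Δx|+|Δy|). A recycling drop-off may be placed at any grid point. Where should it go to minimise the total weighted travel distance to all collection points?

Manhattan distance separates: Σwᵢ(|x−xᵢ|+|y−yᵢ|) = Σwᵢ|x−xᵢ| + Σwᵢ|y−yᵢ|, so x and y are optimised independently as 1-D weighted medians.
Total weight W = 642; half = 321.
x-coordinate, sorted with cumulative weight:
  x=1 (V, w=50) cum 50
  x=1 (W, w=3) cum 53
  x=2 (P, w=15) cum 68
  x=2 (S, w=275) cum 343  ← median
  x=4 (R, w=70) cum 413
  x=6 (U, w=100) cum 513
  x=8 (Q, w=9) cum 522
  x=10 (T, w=120) cum 642
⇒ x* = 2
y-coordinate, sorted with cumulative weight:
  y=0 (Q, w=9) cum 9
  y=3 (V, w=50) cum 59
  y=5 (P, w=15) cum 74
  y=5 (R, w=70) cum 144
  y=5 (U, w=100) cum 244
  y=11 (W, w=3) cum 247
  y=13 (T, w=120) cum 367  ← median
  y=14 (S, w=275) cum 642
⇒ y* = 13

(2, 13)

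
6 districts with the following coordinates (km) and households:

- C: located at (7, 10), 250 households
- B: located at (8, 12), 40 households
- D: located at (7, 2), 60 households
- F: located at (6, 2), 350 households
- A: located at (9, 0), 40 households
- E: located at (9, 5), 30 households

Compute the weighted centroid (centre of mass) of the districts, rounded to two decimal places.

(6.78, 5.13)

The minimiser of Σwᵢ‖p−pᵢ‖² is the weighted centroid p* = (Σwᵢpᵢ)/(Σwᵢ).
Σwᵢ = 770.
Σwᵢxᵢ = 250·7 + 40·8 + 60·7 + 350·6 + 40·9 + 30·9 = 5220.
Σwᵢyᵢ = 250·10 + 40·12 + 60·2 + 350·2 + 40·0 + 30·5 = 3950.
x* = 5220/770 = 6.78, y* = 3950/770 = 5.13.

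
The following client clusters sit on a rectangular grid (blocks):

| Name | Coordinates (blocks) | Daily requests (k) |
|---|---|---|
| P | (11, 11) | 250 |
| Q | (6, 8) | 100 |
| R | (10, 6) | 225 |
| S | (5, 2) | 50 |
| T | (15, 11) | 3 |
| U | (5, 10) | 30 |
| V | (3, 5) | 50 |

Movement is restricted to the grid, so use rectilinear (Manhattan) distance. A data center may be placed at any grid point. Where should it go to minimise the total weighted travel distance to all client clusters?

Manhattan distance separates: Σwᵢ(|x−xᵢ|+|y−yᵢ|) = Σwᵢ|x−xᵢ| + Σwᵢ|y−yᵢ|, so x and y are optimised independently as 1-D weighted medians.
Total weight W = 708; half = 354.
x-coordinate, sorted with cumulative weight:
  x=3 (V, w=50) cum 50
  x=5 (S, w=50) cum 100
  x=5 (U, w=30) cum 130
  x=6 (Q, w=100) cum 230
  x=10 (R, w=225) cum 455  ← median
  x=11 (P, w=250) cum 705
  x=15 (T, w=3) cum 708
⇒ x* = 10
y-coordinate, sorted with cumulative weight:
  y=2 (S, w=50) cum 50
  y=5 (V, w=50) cum 100
  y=6 (R, w=225) cum 325
  y=8 (Q, w=100) cum 425  ← median
  y=10 (U, w=30) cum 455
  y=11 (P, w=250) cum 705
  y=11 (T, w=3) cum 708
⇒ y* = 8

(10, 8)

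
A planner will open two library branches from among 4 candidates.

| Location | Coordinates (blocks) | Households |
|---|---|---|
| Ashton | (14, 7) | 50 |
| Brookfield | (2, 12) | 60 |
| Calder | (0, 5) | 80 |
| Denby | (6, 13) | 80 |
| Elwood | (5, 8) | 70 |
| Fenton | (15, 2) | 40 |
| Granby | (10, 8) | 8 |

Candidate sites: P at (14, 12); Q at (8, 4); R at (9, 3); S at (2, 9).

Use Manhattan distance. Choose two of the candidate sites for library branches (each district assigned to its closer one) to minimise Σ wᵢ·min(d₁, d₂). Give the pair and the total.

{P, S}, total 2334

Evaluate every pair (each demand assigned to the nearer of the two):
  {P, S}: total = 2334
  {R, S}: total = 2358
  {Q, S}: total = 2438
  {P, Q}: total = 3308
  {P, R}: total = 3528
  {Q, R}: total = 3708
Best pair: {P, S} with total 2334.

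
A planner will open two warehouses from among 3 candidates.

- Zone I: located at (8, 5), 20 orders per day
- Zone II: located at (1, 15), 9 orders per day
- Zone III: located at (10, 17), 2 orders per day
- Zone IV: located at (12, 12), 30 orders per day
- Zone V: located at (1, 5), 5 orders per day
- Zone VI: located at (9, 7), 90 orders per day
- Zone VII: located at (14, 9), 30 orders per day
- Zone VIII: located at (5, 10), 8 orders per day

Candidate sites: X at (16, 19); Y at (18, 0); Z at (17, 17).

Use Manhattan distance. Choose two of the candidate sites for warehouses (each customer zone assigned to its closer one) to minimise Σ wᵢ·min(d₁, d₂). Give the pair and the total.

{Y, Z}, total 2808

Evaluate every pair (each demand assigned to the nearer of the two):
  {Y, Z}: total = 2808
  {X, Y}: total = 2887
  {X, Z}: total = 3138
Best pair: {Y, Z} with total 2808.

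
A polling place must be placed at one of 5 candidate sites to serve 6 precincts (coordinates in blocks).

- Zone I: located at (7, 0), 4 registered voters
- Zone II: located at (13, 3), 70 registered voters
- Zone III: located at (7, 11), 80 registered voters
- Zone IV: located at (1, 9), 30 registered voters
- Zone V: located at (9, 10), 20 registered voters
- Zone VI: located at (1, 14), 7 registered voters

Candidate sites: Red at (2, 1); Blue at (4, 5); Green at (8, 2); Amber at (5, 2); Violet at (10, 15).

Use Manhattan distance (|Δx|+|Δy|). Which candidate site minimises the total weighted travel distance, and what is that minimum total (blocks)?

Green, total 1965 blocks

Total weighted distance at each candidate:
  Red (2, 1): total = 2822
  Blue (4, 5): total = 2016
  Green (8, 2): total = 1965
  Amber (5, 2): total = 2208
  Violet (10, 15): total = 2322
Minimum is at Green with total 1965 blocks.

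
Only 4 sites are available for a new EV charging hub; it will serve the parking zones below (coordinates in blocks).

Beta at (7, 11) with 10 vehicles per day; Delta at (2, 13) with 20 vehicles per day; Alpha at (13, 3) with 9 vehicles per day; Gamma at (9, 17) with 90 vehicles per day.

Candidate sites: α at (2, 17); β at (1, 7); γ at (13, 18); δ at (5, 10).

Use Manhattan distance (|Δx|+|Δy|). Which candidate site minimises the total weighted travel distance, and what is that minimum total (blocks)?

γ, total 1035 blocks

Total weighted distance at each candidate:
  α (2, 17): total = 1045
  β (1, 7): total = 2004
  γ (13, 18): total = 1035
  δ (5, 10): total = 1275
Minimum is at γ with total 1035 blocks.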